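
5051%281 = 274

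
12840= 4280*3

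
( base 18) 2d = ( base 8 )61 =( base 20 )29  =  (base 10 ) 49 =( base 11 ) 45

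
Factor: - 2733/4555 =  - 3/5 = - 3^1*5^( - 1)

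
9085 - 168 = 8917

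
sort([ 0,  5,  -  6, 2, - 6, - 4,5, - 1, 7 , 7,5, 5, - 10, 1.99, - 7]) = [ - 10,- 7, - 6, - 6, - 4, - 1, 0,  1.99,2, 5, 5,5,5, 7,7]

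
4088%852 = 680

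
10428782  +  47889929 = 58318711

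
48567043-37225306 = 11341737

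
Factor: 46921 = 7^1*6703^1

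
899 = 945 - 46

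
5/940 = 1/188 = 0.01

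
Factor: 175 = 5^2*7^1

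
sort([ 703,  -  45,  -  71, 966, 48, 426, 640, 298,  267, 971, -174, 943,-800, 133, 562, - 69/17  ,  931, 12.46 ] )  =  [ - 800, - 174, - 71, - 45, - 69/17,12.46, 48,133, 267 , 298,426,  562 , 640,703 , 931, 943, 966, 971 ]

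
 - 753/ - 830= 753/830 = 0.91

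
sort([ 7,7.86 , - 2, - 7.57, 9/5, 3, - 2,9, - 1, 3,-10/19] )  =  [ - 7.57 , - 2, - 2, - 1, - 10/19,9/5,3,3,7, 7.86, 9] 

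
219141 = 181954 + 37187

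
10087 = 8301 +1786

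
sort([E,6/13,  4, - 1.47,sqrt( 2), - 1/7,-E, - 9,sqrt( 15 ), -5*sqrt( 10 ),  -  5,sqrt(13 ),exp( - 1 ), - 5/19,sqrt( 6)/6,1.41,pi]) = [ - 5*sqrt( 10 ),-9, - 5, - E, - 1.47,  -  5/19,-1/7,exp( - 1),sqrt ( 6 ) /6,6/13,1.41,sqrt( 2 ),E,pi , sqrt (13),sqrt(15 ), 4 ] 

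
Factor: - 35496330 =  - 2^1 * 3^1*5^1*1183211^1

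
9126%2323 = 2157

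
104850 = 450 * 233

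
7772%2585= 17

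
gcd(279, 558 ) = 279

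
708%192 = 132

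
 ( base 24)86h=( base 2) 1001010100001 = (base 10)4769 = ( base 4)1022201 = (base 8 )11241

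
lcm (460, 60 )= 1380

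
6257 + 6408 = 12665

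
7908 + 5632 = 13540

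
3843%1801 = 241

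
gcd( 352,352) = 352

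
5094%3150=1944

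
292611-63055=229556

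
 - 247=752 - 999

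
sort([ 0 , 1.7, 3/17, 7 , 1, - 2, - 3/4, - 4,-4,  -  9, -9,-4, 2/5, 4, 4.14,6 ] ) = [ - 9, - 9,  -  4 , - 4, - 4, - 2,-3/4,0,3/17,  2/5, 1, 1.7, 4, 4.14, 6, 7 ] 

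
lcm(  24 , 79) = 1896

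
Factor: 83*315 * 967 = 25282215 = 3^2* 5^1* 7^1 * 83^1*967^1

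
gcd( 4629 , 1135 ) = 1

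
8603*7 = 60221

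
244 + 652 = 896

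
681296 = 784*869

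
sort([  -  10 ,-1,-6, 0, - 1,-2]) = [ - 10, - 6, - 2, - 1,-1,0 ]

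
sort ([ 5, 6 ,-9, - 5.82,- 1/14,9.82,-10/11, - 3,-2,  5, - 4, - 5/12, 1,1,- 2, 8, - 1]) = [ - 9, - 5.82, - 4,- 3, - 2, - 2,-1, - 10/11, - 5/12,  -  1/14 , 1,1,5,  5,6, 8 , 9.82 ] 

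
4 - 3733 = -3729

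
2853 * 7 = 19971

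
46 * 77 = 3542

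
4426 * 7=30982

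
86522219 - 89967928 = - 3445709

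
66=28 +38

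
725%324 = 77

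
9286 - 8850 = 436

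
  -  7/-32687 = 7/32687 = 0.00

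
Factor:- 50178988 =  - 2^2 * 12544747^1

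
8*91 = 728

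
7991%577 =490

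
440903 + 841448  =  1282351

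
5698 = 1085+4613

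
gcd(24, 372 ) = 12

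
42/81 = 14/27=0.52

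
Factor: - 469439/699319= -469439^1*699319^( - 1 )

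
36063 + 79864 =115927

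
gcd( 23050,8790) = 10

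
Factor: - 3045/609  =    -  5 =-5^1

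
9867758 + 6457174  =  16324932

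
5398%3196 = 2202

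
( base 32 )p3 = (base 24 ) 19B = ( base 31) PS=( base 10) 803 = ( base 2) 1100100011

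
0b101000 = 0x28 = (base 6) 104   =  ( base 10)40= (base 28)1C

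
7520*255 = 1917600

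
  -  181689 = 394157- 575846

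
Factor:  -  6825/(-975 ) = 7^1 = 7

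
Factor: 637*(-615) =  - 391755 = - 3^1 *5^1 * 7^2 *13^1*41^1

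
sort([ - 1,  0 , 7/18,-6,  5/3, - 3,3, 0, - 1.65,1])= [ - 6, - 3,  -  1.65, - 1, 0,0, 7/18, 1,  5/3,3] 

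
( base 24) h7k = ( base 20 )14j0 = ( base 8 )23374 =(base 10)9980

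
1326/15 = 442/5  =  88.40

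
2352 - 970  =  1382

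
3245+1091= 4336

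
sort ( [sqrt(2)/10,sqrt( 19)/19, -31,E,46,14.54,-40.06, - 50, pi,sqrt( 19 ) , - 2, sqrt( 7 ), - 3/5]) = [ - 50, - 40.06, - 31 ,-2, -3/5,sqrt( 2)/10,sqrt (19)/19, sqrt(7 ),E,  pi,sqrt( 19),14.54,46 ] 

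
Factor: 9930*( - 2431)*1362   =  - 32878448460  =  - 2^2*3^2*5^1 * 11^1*13^1*17^1 * 227^1*331^1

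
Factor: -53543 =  - 7^1*7649^1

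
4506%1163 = 1017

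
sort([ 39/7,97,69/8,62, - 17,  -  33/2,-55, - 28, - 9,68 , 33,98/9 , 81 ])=[-55,-28, - 17, - 33/2,  -  9,  39/7, 69/8, 98/9,33,62, 68, 81,97]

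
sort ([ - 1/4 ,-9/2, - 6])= [ - 6, - 9/2, - 1/4] 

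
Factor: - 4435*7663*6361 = -216181161205 = - 5^1 * 79^1*97^1 * 887^1 * 6361^1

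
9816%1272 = 912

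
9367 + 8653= 18020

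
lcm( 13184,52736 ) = 52736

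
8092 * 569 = 4604348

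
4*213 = 852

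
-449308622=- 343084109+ - 106224513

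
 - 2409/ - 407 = 5 + 34/37 = 5.92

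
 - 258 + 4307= 4049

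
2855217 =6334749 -3479532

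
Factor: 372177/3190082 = 2^(  -  1)*3^2*7^(-1 )*13^1 *191^ (-1 )*1193^( - 1) * 3181^1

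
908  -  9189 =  - 8281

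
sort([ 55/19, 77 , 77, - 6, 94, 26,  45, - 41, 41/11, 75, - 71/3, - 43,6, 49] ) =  [ - 43,  -  41, - 71/3, - 6,  55/19, 41/11, 6, 26, 45, 49,75, 77, 77, 94]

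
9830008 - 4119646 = 5710362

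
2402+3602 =6004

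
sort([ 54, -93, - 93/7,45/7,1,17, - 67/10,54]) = [ - 93, - 93/7, - 67/10,1, 45/7, 17  ,  54, 54]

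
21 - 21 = 0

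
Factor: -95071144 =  - 2^3*7^1 * 23^1 * 223^1 * 331^1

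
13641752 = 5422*2516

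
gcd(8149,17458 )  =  29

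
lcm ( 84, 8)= 168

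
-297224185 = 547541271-844765456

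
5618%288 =146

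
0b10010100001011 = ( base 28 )c2j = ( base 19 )1752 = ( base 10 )9483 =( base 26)e0j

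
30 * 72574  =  2177220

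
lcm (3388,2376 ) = 182952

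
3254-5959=- 2705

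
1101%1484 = 1101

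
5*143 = 715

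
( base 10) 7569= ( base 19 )11i7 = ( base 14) 2A89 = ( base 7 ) 31032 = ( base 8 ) 16621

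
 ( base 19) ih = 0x167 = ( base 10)359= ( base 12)25b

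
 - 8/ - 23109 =8/23109 = 0.00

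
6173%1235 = 1233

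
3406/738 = 1703/369 = 4.62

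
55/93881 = 55/93881= 0.00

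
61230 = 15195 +46035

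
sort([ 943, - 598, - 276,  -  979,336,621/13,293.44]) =[ - 979, - 598,-276,621/13,293.44 , 336,943 ]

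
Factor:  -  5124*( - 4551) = 2^2 * 3^2*7^1 * 37^1* 41^1*61^1 = 23319324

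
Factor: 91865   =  5^1*19^1*967^1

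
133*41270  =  5488910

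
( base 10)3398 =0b110101000110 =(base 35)2R3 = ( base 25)5an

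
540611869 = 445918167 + 94693702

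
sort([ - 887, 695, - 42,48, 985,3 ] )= [ - 887 , - 42, 3,48, 695,985] 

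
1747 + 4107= 5854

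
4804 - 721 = 4083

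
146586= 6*24431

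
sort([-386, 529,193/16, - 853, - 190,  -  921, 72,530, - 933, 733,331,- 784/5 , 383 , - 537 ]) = [ - 933, - 921, - 853,-537, - 386 ,- 190, - 784/5,193/16, 72,331,383,529 , 530,733] 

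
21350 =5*4270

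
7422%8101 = 7422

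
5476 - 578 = 4898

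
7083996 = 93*76172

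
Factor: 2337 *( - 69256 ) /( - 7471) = 2^3 * 3^1 * 11^1*19^1 * 31^( -1 ) * 41^1*241^(-1 )*787^1 = 161851272/7471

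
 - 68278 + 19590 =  - 48688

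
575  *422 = 242650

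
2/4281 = 2/4281 = 0.00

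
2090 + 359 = 2449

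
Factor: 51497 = 23^1*2239^1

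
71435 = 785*91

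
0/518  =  0 = 0.00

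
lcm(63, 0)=0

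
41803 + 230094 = 271897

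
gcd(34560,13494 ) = 6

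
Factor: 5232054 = 2^1*3^1*53^1*16453^1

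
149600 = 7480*20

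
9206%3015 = 161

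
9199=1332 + 7867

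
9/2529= 1/281  =  0.00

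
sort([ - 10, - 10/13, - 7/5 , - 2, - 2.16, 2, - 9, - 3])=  [ - 10, - 9, - 3,-2.16, - 2, -7/5,  -  10/13,2 ] 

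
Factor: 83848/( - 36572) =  - 94/41= -2^1* 41^( - 1)*47^1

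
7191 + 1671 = 8862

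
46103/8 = 5762+ 7/8= 5762.88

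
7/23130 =7/23130 = 0.00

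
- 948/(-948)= 1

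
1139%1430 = 1139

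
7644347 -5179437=2464910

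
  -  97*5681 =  - 551057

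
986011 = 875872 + 110139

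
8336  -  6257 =2079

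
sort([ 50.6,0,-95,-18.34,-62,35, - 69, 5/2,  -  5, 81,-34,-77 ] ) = [ - 95, - 77, - 69,-62, - 34,-18.34, - 5,0,5/2,  35,50.6,81]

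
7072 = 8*884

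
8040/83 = 96 +72/83 = 96.87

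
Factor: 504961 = 149^1 * 3389^1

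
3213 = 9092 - 5879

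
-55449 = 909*( -61)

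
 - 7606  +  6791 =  - 815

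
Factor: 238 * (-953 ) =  - 226814 = - 2^1 * 7^1*17^1 * 953^1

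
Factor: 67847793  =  3^1*13^1*1739687^1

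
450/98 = 4+29/49 = 4.59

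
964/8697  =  964/8697 = 0.11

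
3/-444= - 1 + 147/148 =-  0.01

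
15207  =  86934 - 71727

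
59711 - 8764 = 50947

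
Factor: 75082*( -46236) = -3471491352  =  - 2^3*3^1* 7^1*31^1*173^1*3853^1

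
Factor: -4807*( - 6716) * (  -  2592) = -2^7*3^4*11^1 * 19^1*23^2*73^1 =-  83679640704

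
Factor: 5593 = 7^1 * 17^1*47^1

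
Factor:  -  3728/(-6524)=4/7 = 2^2*7^( - 1 )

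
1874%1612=262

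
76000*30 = 2280000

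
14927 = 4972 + 9955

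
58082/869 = 66 + 728/869 = 66.84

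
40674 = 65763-25089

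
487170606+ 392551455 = 879722061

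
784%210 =154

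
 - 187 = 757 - 944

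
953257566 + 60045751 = 1013303317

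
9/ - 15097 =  - 1+15088/15097 = - 0.00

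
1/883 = 1/883= 0.00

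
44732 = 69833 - 25101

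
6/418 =3/209 = 0.01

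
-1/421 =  - 1 + 420/421=-0.00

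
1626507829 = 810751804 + 815756025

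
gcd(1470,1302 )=42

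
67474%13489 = 29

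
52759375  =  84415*625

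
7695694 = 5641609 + 2054085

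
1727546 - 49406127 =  - 47678581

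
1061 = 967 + 94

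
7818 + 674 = 8492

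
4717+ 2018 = 6735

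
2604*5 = 13020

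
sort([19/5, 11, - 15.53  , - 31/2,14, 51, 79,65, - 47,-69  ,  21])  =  [ - 69, - 47, - 15.53,-31/2,19/5  ,  11, 14, 21, 51, 65,79 ]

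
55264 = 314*176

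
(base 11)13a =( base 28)5o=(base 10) 164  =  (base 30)5E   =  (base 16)A4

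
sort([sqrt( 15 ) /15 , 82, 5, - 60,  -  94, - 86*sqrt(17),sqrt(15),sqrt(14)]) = [ - 86*sqrt(17), - 94, - 60, sqrt(15) /15, sqrt(14), sqrt( 15), 5,  82]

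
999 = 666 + 333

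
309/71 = 309/71 = 4.35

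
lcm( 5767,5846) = 426758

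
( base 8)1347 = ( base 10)743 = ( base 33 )MH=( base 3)1000112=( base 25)14I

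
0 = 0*50981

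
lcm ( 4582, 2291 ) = 4582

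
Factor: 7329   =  3^1*7^1 *349^1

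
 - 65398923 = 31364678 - 96763601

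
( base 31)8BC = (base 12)47a1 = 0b1111101101001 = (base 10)8041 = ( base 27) B0M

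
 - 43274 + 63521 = 20247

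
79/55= 79/55 = 1.44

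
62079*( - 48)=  -2979792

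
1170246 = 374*3129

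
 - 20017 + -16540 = -36557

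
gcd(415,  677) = 1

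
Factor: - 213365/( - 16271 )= 5^1*53^( - 1 )*139^1=695/53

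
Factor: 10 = 2^1 * 5^1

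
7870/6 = 1311  +  2/3= 1311.67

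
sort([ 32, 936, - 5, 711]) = [ - 5,32,711,936]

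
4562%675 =512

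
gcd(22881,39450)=789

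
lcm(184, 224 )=5152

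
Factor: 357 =3^1*7^1* 17^1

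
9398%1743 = 683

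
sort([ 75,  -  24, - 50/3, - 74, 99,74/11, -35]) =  [ - 74, - 35,-24,-50/3,74/11,  75,99]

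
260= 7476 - 7216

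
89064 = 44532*2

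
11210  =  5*2242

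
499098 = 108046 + 391052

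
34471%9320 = 6511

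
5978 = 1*5978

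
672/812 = 24/29 = 0.83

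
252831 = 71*3561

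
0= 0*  114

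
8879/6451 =8879/6451 = 1.38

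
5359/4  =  1339  +  3/4=1339.75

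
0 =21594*0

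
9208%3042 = 82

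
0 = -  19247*0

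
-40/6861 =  - 40/6861 = - 0.01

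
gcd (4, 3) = 1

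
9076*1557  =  14131332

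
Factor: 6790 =2^1*5^1*7^1*97^1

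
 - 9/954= - 1 + 105/106 = - 0.01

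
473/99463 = 473/99463 = 0.00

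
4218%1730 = 758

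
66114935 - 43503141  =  22611794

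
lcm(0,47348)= 0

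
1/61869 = 1/61869 = 0.00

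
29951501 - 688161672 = - 658210171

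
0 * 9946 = 0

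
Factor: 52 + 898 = 950=2^1*5^2*19^1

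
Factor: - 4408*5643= - 24874344 = -2^3*3^3 * 11^1*19^2*29^1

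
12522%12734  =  12522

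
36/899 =36/899 = 0.04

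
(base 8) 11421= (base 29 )5n9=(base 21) b19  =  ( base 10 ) 4881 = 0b1001100010001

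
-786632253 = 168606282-955238535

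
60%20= 0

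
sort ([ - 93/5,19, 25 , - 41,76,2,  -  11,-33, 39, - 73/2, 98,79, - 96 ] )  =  [ - 96, - 41, - 73/2,-33, - 93/5, - 11, 2, 19, 25, 39, 76,  79, 98]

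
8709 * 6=52254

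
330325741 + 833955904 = 1164281645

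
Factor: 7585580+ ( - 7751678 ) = - 2^1*3^1*19^1  *31^1*47^1 = - 166098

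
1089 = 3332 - 2243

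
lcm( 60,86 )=2580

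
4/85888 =1/21472 = 0.00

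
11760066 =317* 37098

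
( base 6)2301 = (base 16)21d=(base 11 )452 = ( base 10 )541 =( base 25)lg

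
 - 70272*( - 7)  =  491904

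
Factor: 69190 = 2^1*5^1*11^1*17^1*37^1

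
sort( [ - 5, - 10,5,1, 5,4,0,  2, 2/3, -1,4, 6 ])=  [ - 10, - 5, - 1, 0, 2/3, 1, 2, 4, 4, 5,5,  6]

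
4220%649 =326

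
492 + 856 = 1348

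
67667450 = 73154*925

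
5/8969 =5/8969= 0.00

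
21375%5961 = 3492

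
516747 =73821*7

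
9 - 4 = 5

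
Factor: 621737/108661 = 761/133 = 7^(- 1 ) * 19^(-1)*761^1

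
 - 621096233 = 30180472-651276705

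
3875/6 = 645 + 5/6 = 645.83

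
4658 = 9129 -4471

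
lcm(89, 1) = 89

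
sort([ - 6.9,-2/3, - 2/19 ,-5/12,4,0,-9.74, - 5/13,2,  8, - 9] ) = [ - 9.74,-9, - 6.9, - 2/3,-5/12,-5/13, - 2/19 , 0,2,4, 8] 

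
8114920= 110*73772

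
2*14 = 28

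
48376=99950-51574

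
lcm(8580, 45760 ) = 137280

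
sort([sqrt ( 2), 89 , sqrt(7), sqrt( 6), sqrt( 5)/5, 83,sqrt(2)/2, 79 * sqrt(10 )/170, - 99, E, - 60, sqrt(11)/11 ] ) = [ - 99, - 60, sqrt( 11)/11,sqrt( 5)/5,sqrt(2)/2, sqrt ( 2), 79*sqrt ( 10)/170 , sqrt ( 6) , sqrt( 7), E , 83, 89 ]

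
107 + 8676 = 8783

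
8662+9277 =17939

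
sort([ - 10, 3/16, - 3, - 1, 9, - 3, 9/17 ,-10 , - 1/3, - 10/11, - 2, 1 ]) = [ - 10, - 10, - 3, - 3, - 2, - 1,-10/11, - 1/3,3/16,9/17, 1, 9] 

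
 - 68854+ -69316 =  - 138170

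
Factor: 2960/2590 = 8/7 = 2^3* 7^( - 1 ) 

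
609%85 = 14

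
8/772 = 2/193 = 0.01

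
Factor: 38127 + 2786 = 163^1*251^1 = 40913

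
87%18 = 15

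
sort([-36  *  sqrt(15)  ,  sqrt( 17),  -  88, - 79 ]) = [ - 36*sqrt(15),-88 , - 79,sqrt(17) ] 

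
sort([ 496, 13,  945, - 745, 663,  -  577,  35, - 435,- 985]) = [ - 985,  -  745, - 577, -435,13 , 35,496,663, 945 ]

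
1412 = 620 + 792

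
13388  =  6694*2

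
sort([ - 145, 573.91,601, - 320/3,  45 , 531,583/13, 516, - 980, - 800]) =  [ - 980, - 800, - 145 ,- 320/3,583/13,45, 516, 531 , 573.91,  601]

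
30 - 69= - 39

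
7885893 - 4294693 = 3591200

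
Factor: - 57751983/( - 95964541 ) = 3^2*17^( - 1 )*1831^( - 1)*3083^( - 1 ) *6416887^1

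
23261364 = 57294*406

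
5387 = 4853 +534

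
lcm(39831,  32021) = 1633071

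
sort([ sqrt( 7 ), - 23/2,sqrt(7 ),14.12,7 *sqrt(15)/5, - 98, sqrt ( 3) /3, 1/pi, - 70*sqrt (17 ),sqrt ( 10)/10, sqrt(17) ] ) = [ - 70*sqrt( 17),- 98, - 23/2,sqrt( 10)/10, 1/pi,sqrt( 3)/3, sqrt( 7),  sqrt( 7 ),sqrt ( 17),  7*sqrt( 15 )/5,14.12]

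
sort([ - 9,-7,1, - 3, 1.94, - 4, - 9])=[ - 9, - 9, - 7, - 4,-3,1,1.94]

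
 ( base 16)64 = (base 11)91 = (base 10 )100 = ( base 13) 79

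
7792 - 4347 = 3445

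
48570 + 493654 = 542224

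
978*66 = 64548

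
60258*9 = 542322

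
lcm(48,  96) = 96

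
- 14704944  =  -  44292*332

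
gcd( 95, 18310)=5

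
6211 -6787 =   -  576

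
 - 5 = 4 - 9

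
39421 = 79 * 499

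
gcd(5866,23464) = 5866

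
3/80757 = 1/26919=0.00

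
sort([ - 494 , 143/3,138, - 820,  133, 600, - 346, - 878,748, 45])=[ - 878 ,-820, - 494,  -  346,45,143/3,133 , 138,600, 748]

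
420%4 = 0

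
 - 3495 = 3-3498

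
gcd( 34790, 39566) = 2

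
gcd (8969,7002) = 1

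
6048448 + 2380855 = 8429303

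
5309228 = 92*57709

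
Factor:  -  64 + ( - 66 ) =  - 2^1*5^1*13^1 = - 130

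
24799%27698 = 24799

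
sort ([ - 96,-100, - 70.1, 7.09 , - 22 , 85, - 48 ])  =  [ - 100, - 96, - 70.1, - 48,  -  22, 7.09 , 85 ] 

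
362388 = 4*90597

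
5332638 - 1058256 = 4274382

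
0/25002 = 0 = 0.00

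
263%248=15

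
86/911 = 86/911 = 0.09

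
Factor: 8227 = 19^1*433^1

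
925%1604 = 925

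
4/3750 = 2/1875 = 0.00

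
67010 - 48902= 18108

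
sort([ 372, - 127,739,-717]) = [ - 717,-127, 372,739]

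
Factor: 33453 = 3^4*7^1*59^1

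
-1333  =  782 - 2115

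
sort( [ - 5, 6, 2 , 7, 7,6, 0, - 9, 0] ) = [ - 9, - 5, 0 , 0, 2,6, 6, 7,7]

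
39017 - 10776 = 28241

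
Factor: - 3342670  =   - 2^1*5^1*19^1*73^1*241^1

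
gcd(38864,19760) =16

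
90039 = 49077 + 40962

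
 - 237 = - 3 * 79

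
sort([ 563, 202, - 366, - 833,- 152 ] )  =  [  -  833, - 366, - 152, 202,563]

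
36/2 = 18 = 18.00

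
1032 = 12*86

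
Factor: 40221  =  3^2*41^1*109^1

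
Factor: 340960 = 2^5*5^1*2131^1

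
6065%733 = 201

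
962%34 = 10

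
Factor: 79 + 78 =157= 157^1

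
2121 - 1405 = 716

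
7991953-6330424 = 1661529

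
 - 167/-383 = 167/383 = 0.44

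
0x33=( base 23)25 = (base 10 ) 51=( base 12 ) 43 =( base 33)1i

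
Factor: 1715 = 5^1*7^3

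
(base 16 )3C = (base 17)39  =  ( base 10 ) 60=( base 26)28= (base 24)2c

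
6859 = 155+6704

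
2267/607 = 2267/607 = 3.73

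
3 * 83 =249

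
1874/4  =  937/2 = 468.50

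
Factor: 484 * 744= 2^5*3^1*11^2*31^1 = 360096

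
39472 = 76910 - 37438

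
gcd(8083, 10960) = 137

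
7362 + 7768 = 15130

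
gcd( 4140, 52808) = 92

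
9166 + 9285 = 18451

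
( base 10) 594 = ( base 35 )GY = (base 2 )1001010010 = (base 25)nj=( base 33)I0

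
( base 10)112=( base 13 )88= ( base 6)304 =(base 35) 37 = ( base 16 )70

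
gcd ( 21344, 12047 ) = 1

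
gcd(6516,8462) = 2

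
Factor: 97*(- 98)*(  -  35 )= 2^1*5^1*7^3*97^1=332710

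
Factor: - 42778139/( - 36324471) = 3^( - 1)*19^2 * 59^( - 1) * 71^1 * 1669^1*205223^( - 1)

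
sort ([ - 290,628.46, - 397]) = [ - 397, -290, 628.46 ]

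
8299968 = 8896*933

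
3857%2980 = 877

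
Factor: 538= 2^1*269^1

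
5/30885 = 1/6177 = 0.00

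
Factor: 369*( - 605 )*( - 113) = 3^2*5^1 *11^2 * 41^1*113^1=25226685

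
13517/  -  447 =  - 13517/447 = - 30.24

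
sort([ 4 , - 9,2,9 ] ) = [ - 9,2,4,9]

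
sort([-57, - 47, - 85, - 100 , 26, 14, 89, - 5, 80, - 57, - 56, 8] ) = [ - 100, - 85, - 57, - 57,  -  56, - 47,-5, 8, 14,26, 80, 89]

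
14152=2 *7076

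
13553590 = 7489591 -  - 6063999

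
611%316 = 295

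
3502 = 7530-4028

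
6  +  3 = 9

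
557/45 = 12 + 17/45 = 12.38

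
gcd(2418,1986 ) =6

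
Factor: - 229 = - 229^1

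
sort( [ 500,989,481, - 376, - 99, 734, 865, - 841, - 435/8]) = [ - 841,  -  376, - 99 , - 435/8 , 481,500, 734,865, 989 ]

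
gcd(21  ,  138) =3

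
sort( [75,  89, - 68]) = [ - 68 , 75, 89 ] 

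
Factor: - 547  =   - 547^1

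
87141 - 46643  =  40498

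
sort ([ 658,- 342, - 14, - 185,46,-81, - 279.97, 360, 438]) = [ - 342 , - 279.97, - 185, - 81, - 14,  46, 360,  438,658 ]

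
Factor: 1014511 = 89^1*11399^1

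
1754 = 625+1129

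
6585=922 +5663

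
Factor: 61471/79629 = 3^(-1)*11^( - 1 )*19^( - 1)*127^( -1 )*61471^1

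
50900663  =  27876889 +23023774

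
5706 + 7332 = 13038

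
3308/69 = 47 + 65/69= 47.94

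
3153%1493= 167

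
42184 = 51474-9290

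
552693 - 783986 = -231293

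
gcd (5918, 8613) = 11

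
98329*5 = 491645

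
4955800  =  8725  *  568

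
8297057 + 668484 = 8965541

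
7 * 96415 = 674905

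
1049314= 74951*14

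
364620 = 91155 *4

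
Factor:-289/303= -3^(-1 )*17^2*101^(-1)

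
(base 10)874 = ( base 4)31222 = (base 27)15a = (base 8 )1552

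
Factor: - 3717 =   -  3^2 * 7^1*59^1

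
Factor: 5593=7^1*  17^1*47^1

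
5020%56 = 36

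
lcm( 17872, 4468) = 17872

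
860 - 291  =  569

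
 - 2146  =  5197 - 7343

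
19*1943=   36917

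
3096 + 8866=11962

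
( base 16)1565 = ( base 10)5477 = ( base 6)41205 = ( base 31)5LL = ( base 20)DDH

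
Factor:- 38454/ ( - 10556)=2^(  -  1)*3^1*7^( - 1) *17^1 = 51/14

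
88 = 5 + 83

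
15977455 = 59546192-43568737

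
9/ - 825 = -3/275 = - 0.01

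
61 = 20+41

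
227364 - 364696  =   - 137332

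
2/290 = 1/145  =  0.01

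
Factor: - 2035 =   -  5^1*11^1*37^1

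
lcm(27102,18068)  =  54204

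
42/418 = 21/209= 0.10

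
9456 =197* 48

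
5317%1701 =214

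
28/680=7/170 = 0.04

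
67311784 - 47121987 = 20189797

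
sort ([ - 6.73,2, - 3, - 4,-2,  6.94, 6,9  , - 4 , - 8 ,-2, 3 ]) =[ - 8 , - 6.73, - 4, - 4, - 3, - 2, -2,2, 3, 6 , 6.94,9 ]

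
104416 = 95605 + 8811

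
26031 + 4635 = 30666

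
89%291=89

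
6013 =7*859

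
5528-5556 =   -  28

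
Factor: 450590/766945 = 574/977 = 2^1*7^1*41^1*977^(- 1 ) 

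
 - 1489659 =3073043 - 4562702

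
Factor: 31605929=31605929^1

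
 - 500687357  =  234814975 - 735502332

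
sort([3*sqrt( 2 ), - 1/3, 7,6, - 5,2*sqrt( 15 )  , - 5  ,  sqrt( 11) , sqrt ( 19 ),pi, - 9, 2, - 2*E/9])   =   [  -  9,-5, - 5, - 2*E/9,  -  1/3,  2,pi,sqrt(11), 3 *sqrt( 2),sqrt( 19) , 6, 7,  2*sqrt( 15 ) ]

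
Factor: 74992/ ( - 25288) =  - 2^1*29^(-1 )*43^1 = - 86/29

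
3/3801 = 1/1267 = 0.00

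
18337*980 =17970260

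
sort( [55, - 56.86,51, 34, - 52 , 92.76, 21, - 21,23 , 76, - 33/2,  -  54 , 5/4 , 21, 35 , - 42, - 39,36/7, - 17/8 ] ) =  [ - 56.86, - 54, - 52,  -  42 , - 39, - 21, - 33/2, - 17/8,5/4,36/7,21,  21, 23 , 34 , 35,51, 55,76,92.76]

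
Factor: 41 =41^1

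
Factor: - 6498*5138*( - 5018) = 167534581032= 2^3*3^2*7^1* 13^1*19^2*193^1*367^1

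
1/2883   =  1/2883 = 0.00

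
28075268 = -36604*( - 767 )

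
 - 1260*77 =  - 97020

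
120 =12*10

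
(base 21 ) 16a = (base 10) 577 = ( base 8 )1101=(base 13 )355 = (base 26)m5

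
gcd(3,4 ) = 1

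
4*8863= 35452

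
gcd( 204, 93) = 3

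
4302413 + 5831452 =10133865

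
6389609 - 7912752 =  - 1523143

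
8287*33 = 273471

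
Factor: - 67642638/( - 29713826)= 3^1*7^2 * 257^( - 1)*57809^( - 1)*230077^1=   33821319/14856913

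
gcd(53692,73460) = 4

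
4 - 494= - 490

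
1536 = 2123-587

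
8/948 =2/237= 0.01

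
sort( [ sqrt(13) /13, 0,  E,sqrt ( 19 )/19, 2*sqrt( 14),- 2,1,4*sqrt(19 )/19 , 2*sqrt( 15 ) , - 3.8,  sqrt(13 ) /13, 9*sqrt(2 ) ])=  [ - 3.8 ,-2 , 0 , sqrt( 19 ) /19,sqrt ( 13)/13,sqrt( 13 ) /13 , 4*sqrt( 19)/19,1, E, 2*sqrt( 14 ), 2*sqrt( 15 ),9 * sqrt (2) ]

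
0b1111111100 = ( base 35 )T5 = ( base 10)1020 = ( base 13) 606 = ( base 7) 2655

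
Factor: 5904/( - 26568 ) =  - 2^1*3^ ( -2)= -  2/9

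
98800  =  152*650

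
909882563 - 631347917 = 278534646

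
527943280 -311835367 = 216107913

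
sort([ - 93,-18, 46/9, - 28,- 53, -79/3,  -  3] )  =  [ - 93, - 53, - 28,- 79/3, - 18, - 3, 46/9] 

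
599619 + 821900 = 1421519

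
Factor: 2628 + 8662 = 11290 = 2^1*5^1*1129^1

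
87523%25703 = 10414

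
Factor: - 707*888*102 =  - 2^4*3^2*7^1*17^1 *37^1*101^1 = - 64037232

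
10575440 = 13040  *811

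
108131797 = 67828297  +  40303500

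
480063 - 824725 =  - 344662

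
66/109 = 66/109 = 0.61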